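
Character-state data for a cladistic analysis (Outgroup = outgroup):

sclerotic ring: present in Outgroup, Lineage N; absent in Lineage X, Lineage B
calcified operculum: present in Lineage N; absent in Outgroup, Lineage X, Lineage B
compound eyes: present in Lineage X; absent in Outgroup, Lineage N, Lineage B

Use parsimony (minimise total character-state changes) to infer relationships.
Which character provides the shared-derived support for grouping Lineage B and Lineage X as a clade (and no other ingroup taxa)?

Character polarity is set by the outgroup: the derived state is whichever differs from the outgroup's state, so for sclerotic ring the derived state is 'absent', and for the remaining characters it is 'present'.
Only Lineage B and Lineage X show the derived state 'absent' for sclerotic ring, supporting them as a clade.
calcified operculum (derived state 'present') is unique to Lineage N (autapomorphy; uninformative for grouping).
compound eyes (derived state 'present') is unique to Lineage X (autapomorphy; uninformative for grouping).
Most parsimonious ingroup topology: (Lineage N,(Lineage X,Lineage B)).
The clade {Lineage B, Lineage X} is supported by sclerotic ring: its derived state 'absent' occurs in exactly those taxa and in no other taxon (including the outgroup).

sclerotic ring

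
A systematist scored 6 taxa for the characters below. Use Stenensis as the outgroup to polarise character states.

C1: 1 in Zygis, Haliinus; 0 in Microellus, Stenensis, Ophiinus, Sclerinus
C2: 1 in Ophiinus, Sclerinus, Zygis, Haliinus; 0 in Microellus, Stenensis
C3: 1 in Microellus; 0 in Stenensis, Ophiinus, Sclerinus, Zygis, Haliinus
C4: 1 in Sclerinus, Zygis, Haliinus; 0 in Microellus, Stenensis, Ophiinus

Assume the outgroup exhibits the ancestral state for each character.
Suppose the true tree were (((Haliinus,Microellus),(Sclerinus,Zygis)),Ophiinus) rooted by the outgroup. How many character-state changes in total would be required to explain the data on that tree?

Map each character onto (((Haliinus,Microellus),(Sclerinus,Zygis)),Ophiinus) (rooted by Stenensis) and count the minimum state changes it requires (Fitch parsimony):
C1: 2; C2: 2; C3: 1; C4: 2.
Total tree length = 7.

7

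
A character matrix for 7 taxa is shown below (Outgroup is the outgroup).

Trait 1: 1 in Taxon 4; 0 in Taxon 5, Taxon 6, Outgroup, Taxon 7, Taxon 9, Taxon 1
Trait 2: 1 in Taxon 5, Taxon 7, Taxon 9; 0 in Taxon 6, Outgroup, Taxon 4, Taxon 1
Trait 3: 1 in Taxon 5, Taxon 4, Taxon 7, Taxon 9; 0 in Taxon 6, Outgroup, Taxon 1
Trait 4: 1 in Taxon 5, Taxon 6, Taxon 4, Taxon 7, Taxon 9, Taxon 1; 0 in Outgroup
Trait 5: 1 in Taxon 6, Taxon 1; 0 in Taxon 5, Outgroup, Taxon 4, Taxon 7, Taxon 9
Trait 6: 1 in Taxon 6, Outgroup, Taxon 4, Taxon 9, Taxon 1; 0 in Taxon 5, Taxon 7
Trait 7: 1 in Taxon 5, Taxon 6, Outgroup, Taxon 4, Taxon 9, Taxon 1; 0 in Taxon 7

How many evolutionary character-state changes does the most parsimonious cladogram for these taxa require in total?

7

Character polarity is set by the outgroup: the derived state is whichever differs from the outgroup's state, so for Trait 6, Trait 7 the derived state is '0', and for the remaining characters it is '1'.
Trait 1 (derived state '1') is unique to Taxon 4 (autapomorphy; uninformative for grouping).
Trait 2 (derived state '1') is shared by Taxon 5, Taxon 7, and Taxon 9 — a synapomorphy uniting that clade.
Trait 3 (derived state '1') is shared by Taxon 4, Taxon 5, Taxon 7, and Taxon 9 — a synapomorphy uniting that clade.
Trait 4 (derived state '1') is shared by all ingroup taxa — unites the whole ingroup.
Trait 5: derived state '1' in Taxon 1 and Taxon 6 only — synapomorphy for {Taxon 1, Taxon 6}.
Trait 6: derived state '0' in Taxon 5 and Taxon 7 only — synapomorphy for {Taxon 5, Taxon 7}.
Trait 7: derived state '0' in Taxon 7 only — an autapomorphy, so it tells us nothing about relationships among taxa.
Most parsimonious ingroup topology: ((Taxon 1,Taxon 6),((Taxon 9,(Taxon 5,Taxon 7)),Taxon 4)).
Changes per character on this tree: Trait 1: 1; Trait 2: 1; Trait 3: 1; Trait 4: 1; Trait 5: 1; Trait 6: 1; Trait 7: 1.
Total = 7.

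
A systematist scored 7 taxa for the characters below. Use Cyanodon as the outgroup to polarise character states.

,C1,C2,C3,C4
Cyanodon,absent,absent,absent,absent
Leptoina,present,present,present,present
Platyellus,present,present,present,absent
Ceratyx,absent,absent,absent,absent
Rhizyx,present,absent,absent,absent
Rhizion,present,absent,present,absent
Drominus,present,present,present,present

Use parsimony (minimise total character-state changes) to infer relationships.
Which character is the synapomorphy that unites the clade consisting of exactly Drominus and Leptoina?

C4

The outgroup has state 'absent' for every character, so 'present' is the derived state throughout.
Only Drominus, Leptoina, Platyellus, Rhizion, and Rhizyx show the derived state 'present' for C1, supporting them as a clade.
C2 (derived state 'present') is shared by Drominus, Leptoina, and Platyellus — a synapomorphy uniting that clade.
Only Drominus, Leptoina, Platyellus, and Rhizion show the derived state 'present' for C3, supporting them as a clade.
C4 (derived state 'present') is shared by Drominus and Leptoina — a synapomorphy uniting that clade.
Most parsimonious ingroup topology: (((((Leptoina,Drominus),Platyellus),Rhizion),Rhizyx),Ceratyx).
The clade {Drominus, Leptoina} is supported by C4: its derived state 'present' occurs in exactly those taxa and in no other taxon (including the outgroup).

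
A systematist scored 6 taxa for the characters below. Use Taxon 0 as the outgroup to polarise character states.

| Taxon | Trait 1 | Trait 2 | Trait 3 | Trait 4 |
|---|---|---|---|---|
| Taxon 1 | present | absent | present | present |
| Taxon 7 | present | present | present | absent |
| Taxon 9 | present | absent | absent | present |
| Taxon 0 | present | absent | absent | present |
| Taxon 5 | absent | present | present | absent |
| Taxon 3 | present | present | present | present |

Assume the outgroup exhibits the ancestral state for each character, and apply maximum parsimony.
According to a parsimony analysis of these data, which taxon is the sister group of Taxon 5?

Character polarity is set by the outgroup: the derived state is whichever differs from the outgroup's state, so for Trait 1, Trait 4 the derived state is 'absent', and for the remaining characters it is 'present'.
Trait 1 (derived state 'absent') is unique to Taxon 5 (autapomorphy; uninformative for grouping).
Trait 2 (derived state 'present') is shared by Taxon 3, Taxon 5, and Taxon 7 — a synapomorphy uniting that clade.
Only Taxon 1, Taxon 3, Taxon 5, and Taxon 7 show the derived state 'present' for Trait 3, supporting them as a clade.
Trait 4: derived state 'absent' in Taxon 5 and Taxon 7 only — synapomorphy for {Taxon 5, Taxon 7}.
Most parsimonious ingroup topology: (((Taxon 3,(Taxon 5,Taxon 7)),Taxon 1),Taxon 9).
Taxon 5 and Taxon 7 form a cherry on this tree, so they are sister taxa.

Taxon 7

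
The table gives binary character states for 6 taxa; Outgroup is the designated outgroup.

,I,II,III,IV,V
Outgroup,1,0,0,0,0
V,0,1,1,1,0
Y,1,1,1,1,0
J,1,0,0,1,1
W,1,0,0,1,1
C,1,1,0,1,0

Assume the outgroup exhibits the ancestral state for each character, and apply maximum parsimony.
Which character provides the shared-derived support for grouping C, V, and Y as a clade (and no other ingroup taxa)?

II

Character polarity is set by the outgroup: the derived state is whichever differs from the outgroup's state, so for I the derived state is '0', and for the remaining characters it is '1'.
I: derived state '0' in V only — an autapomorphy, so it tells us nothing about relationships among taxa.
Only C, V, and Y show the derived state '1' for II, supporting them as a clade.
Only V and Y show the derived state '1' for III, supporting them as a clade.
All ingroup taxa share the derived state '1' for IV; it defines the ingroup but does not resolve relationships within it.
V (derived state '1') is shared by J and W — a synapomorphy uniting that clade.
Most parsimonious ingroup topology: (((V,Y),C),(J,W)).
The clade {C, V, Y} is supported by II: its derived state '1' occurs in exactly those taxa and in no other taxon (including the outgroup).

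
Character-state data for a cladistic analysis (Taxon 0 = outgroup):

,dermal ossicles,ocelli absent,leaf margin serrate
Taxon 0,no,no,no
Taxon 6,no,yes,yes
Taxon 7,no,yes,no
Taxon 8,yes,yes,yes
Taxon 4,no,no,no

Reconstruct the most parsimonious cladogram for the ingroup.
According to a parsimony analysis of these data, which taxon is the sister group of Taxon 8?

The outgroup has state 'no' for every character, so 'yes' is the derived state throughout.
dermal ossicles: derived state 'yes' in Taxon 8 only — an autapomorphy, so it tells us nothing about relationships among taxa.
ocelli absent: derived state 'yes' in Taxon 6, Taxon 7, and Taxon 8 only — synapomorphy for {Taxon 6, Taxon 7, Taxon 8}.
leaf margin serrate: derived state 'yes' in Taxon 6 and Taxon 8 only — synapomorphy for {Taxon 6, Taxon 8}.
Most parsimonious ingroup topology: (((Taxon 6,Taxon 8),Taxon 7),Taxon 4).
Taxon 8 and Taxon 6 form a cherry on this tree, so they are sister taxa.

Taxon 6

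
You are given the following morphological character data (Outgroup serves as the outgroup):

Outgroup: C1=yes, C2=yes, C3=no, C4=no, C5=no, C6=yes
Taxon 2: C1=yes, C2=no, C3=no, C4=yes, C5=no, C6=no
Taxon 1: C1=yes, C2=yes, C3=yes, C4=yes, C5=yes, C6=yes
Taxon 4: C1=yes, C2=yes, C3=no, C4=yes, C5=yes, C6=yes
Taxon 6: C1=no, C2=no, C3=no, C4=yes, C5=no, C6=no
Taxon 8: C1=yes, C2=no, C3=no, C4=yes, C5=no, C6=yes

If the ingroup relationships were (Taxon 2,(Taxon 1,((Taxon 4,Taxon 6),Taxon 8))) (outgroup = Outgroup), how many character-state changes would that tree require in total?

Map each character onto (Taxon 2,(Taxon 1,((Taxon 4,Taxon 6),Taxon 8))) (rooted by Outgroup) and count the minimum state changes it requires (Fitch parsimony):
C1: 1; C2: 3; C3: 1; C4: 1; C5: 2; C6: 2.
Total tree length = 10.

10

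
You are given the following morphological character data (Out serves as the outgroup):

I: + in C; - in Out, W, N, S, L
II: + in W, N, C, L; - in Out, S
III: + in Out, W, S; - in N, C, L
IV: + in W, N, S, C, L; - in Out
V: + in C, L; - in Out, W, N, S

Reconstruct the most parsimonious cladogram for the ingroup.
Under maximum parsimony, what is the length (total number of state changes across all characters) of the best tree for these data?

Character polarity is set by the outgroup: the derived state is whichever differs from the outgroup's state, so for III the derived state is '-', and for the remaining characters it is '+'.
I: derived state '+' in C only — an autapomorphy, so it tells us nothing about relationships among taxa.
II: derived state '+' in C, L, N, and W only — synapomorphy for {C, L, N, W}.
III (derived state '-') is shared by C, L, and N — a synapomorphy uniting that clade.
All ingroup taxa share the derived state '+' for IV; it defines the ingroup but does not resolve relationships within it.
Only C and L show the derived state '+' for V, supporting them as a clade.
Most parsimonious ingroup topology: ((W,(N,(C,L))),S).
Changes per character on this tree: I: 1; II: 1; III: 1; IV: 1; V: 1.
Total = 5.

5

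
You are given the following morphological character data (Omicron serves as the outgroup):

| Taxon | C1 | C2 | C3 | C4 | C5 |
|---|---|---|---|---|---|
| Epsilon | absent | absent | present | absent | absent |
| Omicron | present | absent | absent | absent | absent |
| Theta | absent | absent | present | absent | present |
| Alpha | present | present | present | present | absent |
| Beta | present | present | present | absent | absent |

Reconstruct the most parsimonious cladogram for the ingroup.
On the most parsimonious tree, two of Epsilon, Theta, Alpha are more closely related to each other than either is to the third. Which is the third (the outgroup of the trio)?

Character polarity is set by the outgroup: the derived state is whichever differs from the outgroup's state, so for C1 the derived state is 'absent', and for the remaining characters it is 'present'.
C1: derived state 'absent' in Epsilon and Theta only — synapomorphy for {Epsilon, Theta}.
Only Alpha and Beta show the derived state 'present' for C2, supporting them as a clade.
C3 (derived state 'present') is shared by all ingroup taxa — unites the whole ingroup.
C4 (derived state 'present') is unique to Alpha (autapomorphy; uninformative for grouping).
C5: derived state 'present' in Theta only — an autapomorphy, so it tells us nothing about relationships among taxa.
Most parsimonious ingroup topology: ((Alpha,Beta),(Epsilon,Theta)).
Epsilon and Theta share a more recent common ancestor with each other than either does with Alpha, so Alpha is the least closely related of the three.

Alpha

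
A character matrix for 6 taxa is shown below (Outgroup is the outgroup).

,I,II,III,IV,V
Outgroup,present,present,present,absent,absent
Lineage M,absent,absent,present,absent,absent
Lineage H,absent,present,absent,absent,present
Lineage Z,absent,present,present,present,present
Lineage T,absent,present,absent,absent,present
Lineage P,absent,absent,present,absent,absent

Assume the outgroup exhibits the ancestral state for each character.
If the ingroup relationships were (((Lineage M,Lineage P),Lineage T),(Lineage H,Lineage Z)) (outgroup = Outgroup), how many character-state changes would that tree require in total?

7

Map each character onto (((Lineage M,Lineage P),Lineage T),(Lineage H,Lineage Z)) (rooted by Outgroup) and count the minimum state changes it requires (Fitch parsimony):
I: 1; II: 1; III: 2; IV: 1; V: 2.
Total tree length = 7.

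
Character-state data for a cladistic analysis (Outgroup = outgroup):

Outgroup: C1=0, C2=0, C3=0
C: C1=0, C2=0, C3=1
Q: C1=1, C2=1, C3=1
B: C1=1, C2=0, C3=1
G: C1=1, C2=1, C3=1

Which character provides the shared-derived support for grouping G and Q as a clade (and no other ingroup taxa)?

The outgroup has state '0' for every character, so '1' is the derived state throughout.
Only B, G, and Q show the derived state '1' for C1, supporting them as a clade.
Only G and Q show the derived state '1' for C2, supporting them as a clade.
C3 (derived state '1') is shared by all ingroup taxa — unites the whole ingroup.
Most parsimonious ingroup topology: (C,((Q,G),B)).
The clade {G, Q} is supported by C2: its derived state '1' occurs in exactly those taxa and in no other taxon (including the outgroup).

C2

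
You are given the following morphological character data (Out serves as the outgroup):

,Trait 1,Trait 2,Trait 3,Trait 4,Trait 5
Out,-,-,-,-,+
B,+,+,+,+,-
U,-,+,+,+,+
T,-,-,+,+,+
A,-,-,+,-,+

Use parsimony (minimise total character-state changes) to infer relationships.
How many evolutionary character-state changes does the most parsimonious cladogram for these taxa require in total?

5

Character polarity is set by the outgroup: the derived state is whichever differs from the outgroup's state, so for Trait 5 the derived state is '-', and for the remaining characters it is '+'.
Trait 1: derived state '+' in B only — an autapomorphy, so it tells us nothing about relationships among taxa.
Trait 2 (derived state '+') is shared by B and U — a synapomorphy uniting that clade.
Trait 3 (derived state '+') is shared by all ingroup taxa — unites the whole ingroup.
Only B, T, and U show the derived state '+' for Trait 4, supporting them as a clade.
Trait 5 (derived state '-') is unique to B (autapomorphy; uninformative for grouping).
Most parsimonious ingroup topology: (((B,U),T),A).
Changes per character on this tree: Trait 1: 1; Trait 2: 1; Trait 3: 1; Trait 4: 1; Trait 5: 1.
Total = 5.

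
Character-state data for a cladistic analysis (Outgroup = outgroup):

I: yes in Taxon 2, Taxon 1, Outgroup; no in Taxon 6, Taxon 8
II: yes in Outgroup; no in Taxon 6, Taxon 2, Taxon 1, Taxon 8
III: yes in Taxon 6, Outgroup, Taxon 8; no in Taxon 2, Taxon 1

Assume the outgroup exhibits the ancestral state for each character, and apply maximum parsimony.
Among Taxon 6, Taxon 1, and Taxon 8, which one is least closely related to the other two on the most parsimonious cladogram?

Taxon 1

The outgroup has state 'yes' for every character, so 'no' is the derived state throughout.
Only Taxon 6 and Taxon 8 show the derived state 'no' for I, supporting them as a clade.
II (derived state 'no') is shared by all ingroup taxa — unites the whole ingroup.
III: derived state 'no' in Taxon 1 and Taxon 2 only — synapomorphy for {Taxon 1, Taxon 2}.
Most parsimonious ingroup topology: ((Taxon 8,Taxon 6),(Taxon 1,Taxon 2)).
Taxon 8 and Taxon 6 share a more recent common ancestor with each other than either does with Taxon 1, so Taxon 1 is the least closely related of the three.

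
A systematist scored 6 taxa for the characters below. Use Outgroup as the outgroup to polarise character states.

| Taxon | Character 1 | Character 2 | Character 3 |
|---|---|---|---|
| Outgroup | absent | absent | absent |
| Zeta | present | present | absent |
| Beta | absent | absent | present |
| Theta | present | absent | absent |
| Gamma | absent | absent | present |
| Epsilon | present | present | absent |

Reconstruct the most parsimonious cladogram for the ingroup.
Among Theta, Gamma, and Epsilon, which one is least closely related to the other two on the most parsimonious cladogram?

The outgroup has state 'absent' for every character, so 'present' is the derived state throughout.
Character 1: derived state 'present' in Epsilon, Theta, and Zeta only — synapomorphy for {Epsilon, Theta, Zeta}.
Only Epsilon and Zeta show the derived state 'present' for Character 2, supporting them as a clade.
Only Beta and Gamma show the derived state 'present' for Character 3, supporting them as a clade.
Most parsimonious ingroup topology: (((Zeta,Epsilon),Theta),(Beta,Gamma)).
Epsilon and Theta share a more recent common ancestor with each other than either does with Gamma, so Gamma is the least closely related of the three.

Gamma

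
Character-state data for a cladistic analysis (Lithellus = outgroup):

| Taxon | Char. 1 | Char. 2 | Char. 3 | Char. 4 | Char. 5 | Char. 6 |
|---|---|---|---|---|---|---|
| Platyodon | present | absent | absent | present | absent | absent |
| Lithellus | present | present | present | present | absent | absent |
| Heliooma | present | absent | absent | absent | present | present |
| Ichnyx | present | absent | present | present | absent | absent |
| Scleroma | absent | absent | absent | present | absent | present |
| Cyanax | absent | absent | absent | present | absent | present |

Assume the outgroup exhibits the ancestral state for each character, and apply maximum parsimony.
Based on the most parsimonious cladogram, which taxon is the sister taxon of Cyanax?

Character polarity is set by the outgroup: the derived state is whichever differs from the outgroup's state, so for Char. 1, Char. 2, Char. 3, Char. 4 the derived state is 'absent', and for the remaining characters it is 'present'.
Only Cyanax and Scleroma show the derived state 'absent' for Char. 1, supporting them as a clade.
Char. 2 (derived state 'absent') is shared by all ingroup taxa — unites the whole ingroup.
Char. 3 (derived state 'absent') is shared by Cyanax, Heliooma, Platyodon, and Scleroma — a synapomorphy uniting that clade.
Char. 4: derived state 'absent' in Heliooma only — an autapomorphy, so it tells us nothing about relationships among taxa.
Char. 5 (derived state 'present') is unique to Heliooma (autapomorphy; uninformative for grouping).
Char. 6: derived state 'present' in Cyanax, Heliooma, and Scleroma only — synapomorphy for {Cyanax, Heliooma, Scleroma}.
Most parsimonious ingroup topology: ((((Scleroma,Cyanax),Heliooma),Platyodon),Ichnyx).
Cyanax and Scleroma form a cherry on this tree, so they are sister taxa.

Scleroma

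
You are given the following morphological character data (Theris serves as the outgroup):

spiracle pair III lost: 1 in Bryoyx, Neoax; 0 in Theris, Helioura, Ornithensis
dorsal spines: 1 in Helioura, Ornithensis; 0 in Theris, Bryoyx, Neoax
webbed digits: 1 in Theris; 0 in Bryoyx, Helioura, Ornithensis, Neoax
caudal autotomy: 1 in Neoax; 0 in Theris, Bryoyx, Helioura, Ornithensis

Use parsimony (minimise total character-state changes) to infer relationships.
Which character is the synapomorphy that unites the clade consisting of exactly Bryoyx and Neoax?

spiracle pair III lost

Character polarity is set by the outgroup: the derived state is whichever differs from the outgroup's state, so for webbed digits the derived state is '0', and for the remaining characters it is '1'.
spiracle pair III lost (derived state '1') is shared by Bryoyx and Neoax — a synapomorphy uniting that clade.
dorsal spines: derived state '1' in Helioura and Ornithensis only — synapomorphy for {Helioura, Ornithensis}.
All ingroup taxa share the derived state '0' for webbed digits; it defines the ingroup but does not resolve relationships within it.
caudal autotomy: derived state '1' in Neoax only — an autapomorphy, so it tells us nothing about relationships among taxa.
Most parsimonious ingroup topology: ((Bryoyx,Neoax),(Helioura,Ornithensis)).
The clade {Bryoyx, Neoax} is supported by spiracle pair III lost: its derived state '1' occurs in exactly those taxa and in no other taxon (including the outgroup).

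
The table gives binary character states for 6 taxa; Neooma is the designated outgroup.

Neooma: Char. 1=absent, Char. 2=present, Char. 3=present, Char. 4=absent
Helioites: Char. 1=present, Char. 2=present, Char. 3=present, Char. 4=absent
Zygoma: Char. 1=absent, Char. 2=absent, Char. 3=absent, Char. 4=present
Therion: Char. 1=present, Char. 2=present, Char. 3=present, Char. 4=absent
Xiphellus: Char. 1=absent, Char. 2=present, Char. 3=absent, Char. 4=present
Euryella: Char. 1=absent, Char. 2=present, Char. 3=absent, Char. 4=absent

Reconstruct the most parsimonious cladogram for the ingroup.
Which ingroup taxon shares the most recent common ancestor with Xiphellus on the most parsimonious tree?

Zygoma

Character polarity is set by the outgroup: the derived state is whichever differs from the outgroup's state, so for Char. 2, Char. 3 the derived state is 'absent', and for the remaining characters it is 'present'.
Char. 1: derived state 'present' in Helioites and Therion only — synapomorphy for {Helioites, Therion}.
Char. 2: derived state 'absent' in Zygoma only — an autapomorphy, so it tells us nothing about relationships among taxa.
Char. 3: derived state 'absent' in Euryella, Xiphellus, and Zygoma only — synapomorphy for {Euryella, Xiphellus, Zygoma}.
Char. 4 (derived state 'present') is shared by Xiphellus and Zygoma — a synapomorphy uniting that clade.
Most parsimonious ingroup topology: ((Helioites,Therion),((Zygoma,Xiphellus),Euryella)).
Xiphellus and Zygoma form a cherry on this tree, so they are sister taxa.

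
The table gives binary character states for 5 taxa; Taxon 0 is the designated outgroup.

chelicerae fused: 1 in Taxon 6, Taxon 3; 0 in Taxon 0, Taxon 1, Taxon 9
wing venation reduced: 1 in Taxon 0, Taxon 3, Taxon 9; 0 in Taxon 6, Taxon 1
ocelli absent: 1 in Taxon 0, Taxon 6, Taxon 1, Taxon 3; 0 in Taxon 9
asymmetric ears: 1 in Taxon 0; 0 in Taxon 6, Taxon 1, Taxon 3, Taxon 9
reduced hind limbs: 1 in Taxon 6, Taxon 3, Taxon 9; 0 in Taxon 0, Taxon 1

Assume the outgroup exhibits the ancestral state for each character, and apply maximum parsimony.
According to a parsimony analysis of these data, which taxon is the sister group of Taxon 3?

Taxon 6

Character polarity is set by the outgroup: the derived state is whichever differs from the outgroup's state, so for wing venation reduced, ocelli absent, asymmetric ears the derived state is '0', and for the remaining characters it is '1'.
chelicerae fused: derived state '1' in Taxon 3 and Taxon 6 only — synapomorphy for {Taxon 3, Taxon 6}.
wing venation reduced (state '0') occurs in Taxon 1 and Taxon 6 but conflicts with the nesting implied by the other characters — most parsimoniously interpreted as homoplasy.
ocelli absent (derived state '0') is unique to Taxon 9 (autapomorphy; uninformative for grouping).
All ingroup taxa share the derived state '0' for asymmetric ears; it defines the ingroup but does not resolve relationships within it.
Only Taxon 3, Taxon 6, and Taxon 9 show the derived state '1' for reduced hind limbs, supporting them as a clade.
Most parsimonious ingroup topology: (((Taxon 6,Taxon 3),Taxon 9),Taxon 1).
Taxon 3 and Taxon 6 form a cherry on this tree, so they are sister taxa.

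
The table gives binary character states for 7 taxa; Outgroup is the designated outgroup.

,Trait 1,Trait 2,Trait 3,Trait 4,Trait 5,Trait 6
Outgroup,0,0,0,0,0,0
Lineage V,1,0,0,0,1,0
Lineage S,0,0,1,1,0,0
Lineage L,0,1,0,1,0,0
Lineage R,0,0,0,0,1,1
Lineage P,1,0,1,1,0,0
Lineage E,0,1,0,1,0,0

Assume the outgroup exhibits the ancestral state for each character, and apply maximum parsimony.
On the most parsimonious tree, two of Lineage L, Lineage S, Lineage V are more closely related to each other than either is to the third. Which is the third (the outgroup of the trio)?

The outgroup has state '0' for every character, so '1' is the derived state throughout.
Trait 1 groups Lineage P and Lineage V, which is incompatible with the clades supported by the remaining characters; treating it as convergent (homoplasy) costs fewer steps than any alternative tree.
Trait 2 (derived state '1') is shared by Lineage E and Lineage L — a synapomorphy uniting that clade.
Trait 3: derived state '1' in Lineage P and Lineage S only — synapomorphy for {Lineage P, Lineage S}.
Trait 4: derived state '1' in Lineage E, Lineage L, Lineage P, and Lineage S only — synapomorphy for {Lineage E, Lineage L, Lineage P, Lineage S}.
Trait 5 (derived state '1') is shared by Lineage R and Lineage V — a synapomorphy uniting that clade.
Trait 6 (derived state '1') is unique to Lineage R (autapomorphy; uninformative for grouping).
Most parsimonious ingroup topology: ((Lineage V,Lineage R),((Lineage S,Lineage P),(Lineage L,Lineage E))).
Lineage S and Lineage L share a more recent common ancestor with each other than either does with Lineage V, so Lineage V is the least closely related of the three.

Lineage V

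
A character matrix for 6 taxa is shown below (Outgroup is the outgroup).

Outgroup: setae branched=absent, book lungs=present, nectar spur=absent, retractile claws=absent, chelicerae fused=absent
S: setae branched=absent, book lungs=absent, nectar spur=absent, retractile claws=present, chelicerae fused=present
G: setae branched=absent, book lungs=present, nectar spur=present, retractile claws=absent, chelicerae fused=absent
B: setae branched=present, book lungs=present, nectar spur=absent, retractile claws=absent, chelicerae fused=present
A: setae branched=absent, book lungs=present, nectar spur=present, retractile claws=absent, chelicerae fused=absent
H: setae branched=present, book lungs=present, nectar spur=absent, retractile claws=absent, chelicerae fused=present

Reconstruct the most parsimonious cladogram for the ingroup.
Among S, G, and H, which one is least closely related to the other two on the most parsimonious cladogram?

G

Character polarity is set by the outgroup: the derived state is whichever differs from the outgroup's state, so for book lungs the derived state is 'absent', and for the remaining characters it is 'present'.
Only B and H show the derived state 'present' for setae branched, supporting them as a clade.
book lungs (derived state 'absent') is unique to S (autapomorphy; uninformative for grouping).
nectar spur: derived state 'present' in A and G only — synapomorphy for {A, G}.
retractile claws (derived state 'present') is unique to S (autapomorphy; uninformative for grouping).
chelicerae fused: derived state 'present' in B, H, and S only — synapomorphy for {B, H, S}.
Most parsimonious ingroup topology: ((S,(B,H)),(G,A)).
H and S share a more recent common ancestor with each other than either does with G, so G is the least closely related of the three.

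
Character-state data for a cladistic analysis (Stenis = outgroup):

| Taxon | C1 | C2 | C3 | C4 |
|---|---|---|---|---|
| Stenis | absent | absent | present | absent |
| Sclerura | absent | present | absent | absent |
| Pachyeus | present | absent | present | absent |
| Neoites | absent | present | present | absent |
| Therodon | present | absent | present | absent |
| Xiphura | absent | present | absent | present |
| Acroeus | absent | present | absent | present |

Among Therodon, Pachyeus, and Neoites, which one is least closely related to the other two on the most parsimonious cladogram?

Neoites

Character polarity is set by the outgroup: the derived state is whichever differs from the outgroup's state, so for C3 the derived state is 'absent', and for the remaining characters it is 'present'.
C1 (derived state 'present') is shared by Pachyeus and Therodon — a synapomorphy uniting that clade.
C2 (derived state 'present') is shared by Acroeus, Neoites, Sclerura, and Xiphura — a synapomorphy uniting that clade.
Only Acroeus, Sclerura, and Xiphura show the derived state 'absent' for C3, supporting them as a clade.
Only Acroeus and Xiphura show the derived state 'present' for C4, supporting them as a clade.
Most parsimonious ingroup topology: (((Sclerura,(Xiphura,Acroeus)),Neoites),(Pachyeus,Therodon)).
Therodon and Pachyeus share a more recent common ancestor with each other than either does with Neoites, so Neoites is the least closely related of the three.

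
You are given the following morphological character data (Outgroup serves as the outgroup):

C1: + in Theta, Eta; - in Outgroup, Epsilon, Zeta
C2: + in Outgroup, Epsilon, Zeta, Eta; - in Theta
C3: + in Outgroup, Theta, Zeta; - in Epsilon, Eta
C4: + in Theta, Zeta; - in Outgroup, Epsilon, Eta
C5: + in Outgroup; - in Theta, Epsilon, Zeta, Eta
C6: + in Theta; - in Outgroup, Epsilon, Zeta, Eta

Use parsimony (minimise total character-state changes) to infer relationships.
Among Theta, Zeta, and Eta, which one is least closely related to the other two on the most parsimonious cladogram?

Character polarity is set by the outgroup: the derived state is whichever differs from the outgroup's state, so for C2, C3, C5 the derived state is '-', and for the remaining characters it is '+'.
C1 groups Eta and Theta, which is incompatible with the clades supported by the remaining characters; treating it as convergent (homoplasy) costs fewer steps than any alternative tree.
C2 (derived state '-') is unique to Theta (autapomorphy; uninformative for grouping).
C3: derived state '-' in Epsilon and Eta only — synapomorphy for {Epsilon, Eta}.
C4: derived state '+' in Theta and Zeta only — synapomorphy for {Theta, Zeta}.
C5 (derived state '-') is shared by all ingroup taxa — unites the whole ingroup.
C6: derived state '+' in Theta only — an autapomorphy, so it tells us nothing about relationships among taxa.
Most parsimonious ingroup topology: ((Theta,Zeta),(Epsilon,Eta)).
Zeta and Theta share a more recent common ancestor with each other than either does with Eta, so Eta is the least closely related of the three.

Eta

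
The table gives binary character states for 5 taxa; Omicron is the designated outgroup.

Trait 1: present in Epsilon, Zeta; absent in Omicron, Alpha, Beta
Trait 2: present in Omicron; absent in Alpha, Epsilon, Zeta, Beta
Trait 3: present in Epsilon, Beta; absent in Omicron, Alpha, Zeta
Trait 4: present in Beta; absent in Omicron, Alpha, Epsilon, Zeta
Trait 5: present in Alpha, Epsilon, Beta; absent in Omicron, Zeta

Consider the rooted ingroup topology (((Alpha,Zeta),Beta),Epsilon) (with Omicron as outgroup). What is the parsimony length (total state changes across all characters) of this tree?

8

Map each character onto (((Alpha,Zeta),Beta),Epsilon) (rooted by Omicron) and count the minimum state changes it requires (Fitch parsimony):
Trait 1: 2; Trait 2: 1; Trait 3: 2; Trait 4: 1; Trait 5: 2.
Total tree length = 8.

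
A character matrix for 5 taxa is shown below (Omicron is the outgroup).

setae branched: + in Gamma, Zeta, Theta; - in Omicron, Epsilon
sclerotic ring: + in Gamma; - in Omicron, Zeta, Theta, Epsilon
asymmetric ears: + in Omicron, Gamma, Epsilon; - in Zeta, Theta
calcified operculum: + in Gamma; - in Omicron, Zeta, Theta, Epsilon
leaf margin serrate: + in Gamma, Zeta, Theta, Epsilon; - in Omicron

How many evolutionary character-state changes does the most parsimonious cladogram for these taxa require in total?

5

Character polarity is set by the outgroup: the derived state is whichever differs from the outgroup's state, so for asymmetric ears the derived state is '-', and for the remaining characters it is '+'.
setae branched: derived state '+' in Gamma, Theta, and Zeta only — synapomorphy for {Gamma, Theta, Zeta}.
sclerotic ring: derived state '+' in Gamma only — an autapomorphy, so it tells us nothing about relationships among taxa.
asymmetric ears (derived state '-') is shared by Theta and Zeta — a synapomorphy uniting that clade.
calcified operculum: derived state '+' in Gamma only — an autapomorphy, so it tells us nothing about relationships among taxa.
All ingroup taxa share the derived state '+' for leaf margin serrate; it defines the ingroup but does not resolve relationships within it.
Most parsimonious ingroup topology: ((Gamma,(Zeta,Theta)),Epsilon).
Changes per character on this tree: setae branched: 1; sclerotic ring: 1; asymmetric ears: 1; calcified operculum: 1; leaf margin serrate: 1.
Total = 5.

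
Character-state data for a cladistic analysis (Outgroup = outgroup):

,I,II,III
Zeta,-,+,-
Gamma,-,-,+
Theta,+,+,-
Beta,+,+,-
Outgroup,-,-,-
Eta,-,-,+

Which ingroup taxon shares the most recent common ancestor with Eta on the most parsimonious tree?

Gamma

The outgroup has state '-' for every character, so '+' is the derived state throughout.
I (derived state '+') is shared by Beta and Theta — a synapomorphy uniting that clade.
II: derived state '+' in Beta, Theta, and Zeta only — synapomorphy for {Beta, Theta, Zeta}.
Only Eta and Gamma show the derived state '+' for III, supporting them as a clade.
Most parsimonious ingroup topology: ((Eta,Gamma),(Zeta,(Beta,Theta))).
Eta and Gamma form a cherry on this tree, so they are sister taxa.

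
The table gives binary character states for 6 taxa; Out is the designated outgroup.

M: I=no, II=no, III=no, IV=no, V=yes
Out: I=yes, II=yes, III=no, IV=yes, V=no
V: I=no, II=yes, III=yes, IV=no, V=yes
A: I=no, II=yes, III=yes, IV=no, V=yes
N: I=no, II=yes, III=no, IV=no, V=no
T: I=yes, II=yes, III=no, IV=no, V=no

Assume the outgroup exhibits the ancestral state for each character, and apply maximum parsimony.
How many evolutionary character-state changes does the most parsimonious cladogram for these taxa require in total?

5

Character polarity is set by the outgroup: the derived state is whichever differs from the outgroup's state, so for I, II, IV the derived state is 'no', and for the remaining characters it is 'yes'.
Only A, M, N, and V show the derived state 'no' for I, supporting them as a clade.
II: derived state 'no' in M only — an autapomorphy, so it tells us nothing about relationships among taxa.
III: derived state 'yes' in A and V only — synapomorphy for {A, V}.
IV (derived state 'no') is shared by all ingroup taxa — unites the whole ingroup.
Only A, M, and V show the derived state 'yes' for V, supporting them as a clade.
Most parsimonious ingroup topology: ((N,((A,V),M)),T).
Changes per character on this tree: I: 1; II: 1; III: 1; IV: 1; V: 1.
Total = 5.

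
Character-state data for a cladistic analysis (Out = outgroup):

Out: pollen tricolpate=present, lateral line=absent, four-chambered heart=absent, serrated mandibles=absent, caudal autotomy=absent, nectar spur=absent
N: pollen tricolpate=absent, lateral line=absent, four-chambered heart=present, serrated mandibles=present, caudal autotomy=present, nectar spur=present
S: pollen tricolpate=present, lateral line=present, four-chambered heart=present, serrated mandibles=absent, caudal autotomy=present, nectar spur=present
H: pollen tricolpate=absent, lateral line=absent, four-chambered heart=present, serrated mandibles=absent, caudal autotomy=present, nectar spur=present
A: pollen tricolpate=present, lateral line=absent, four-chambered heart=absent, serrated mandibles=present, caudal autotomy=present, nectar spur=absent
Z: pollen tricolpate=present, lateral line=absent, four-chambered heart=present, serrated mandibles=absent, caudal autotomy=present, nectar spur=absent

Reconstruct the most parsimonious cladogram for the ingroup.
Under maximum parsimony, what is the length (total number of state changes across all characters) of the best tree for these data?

7

Character polarity is set by the outgroup: the derived state is whichever differs from the outgroup's state, so for pollen tricolpate the derived state is 'absent', and for the remaining characters it is 'present'.
Only H and N show the derived state 'absent' for pollen tricolpate, supporting them as a clade.
lateral line: derived state 'present' in S only — an autapomorphy, so it tells us nothing about relationships among taxa.
four-chambered heart (derived state 'present') is shared by H, N, S, and Z — a synapomorphy uniting that clade.
serrated mandibles groups A and N, which is incompatible with the clades supported by the remaining characters; treating it as convergent (homoplasy) costs fewer steps than any alternative tree.
All ingroup taxa share the derived state 'present' for caudal autotomy; it defines the ingroup but does not resolve relationships within it.
nectar spur (derived state 'present') is shared by H, N, and S — a synapomorphy uniting that clade.
Most parsimonious ingroup topology: ((((N,H),S),Z),A).
Changes per character on this tree: pollen tricolpate: 1; lateral line: 1; four-chambered heart: 1; serrated mandibles: 2; caudal autotomy: 1; nectar spur: 1.
Total = 7.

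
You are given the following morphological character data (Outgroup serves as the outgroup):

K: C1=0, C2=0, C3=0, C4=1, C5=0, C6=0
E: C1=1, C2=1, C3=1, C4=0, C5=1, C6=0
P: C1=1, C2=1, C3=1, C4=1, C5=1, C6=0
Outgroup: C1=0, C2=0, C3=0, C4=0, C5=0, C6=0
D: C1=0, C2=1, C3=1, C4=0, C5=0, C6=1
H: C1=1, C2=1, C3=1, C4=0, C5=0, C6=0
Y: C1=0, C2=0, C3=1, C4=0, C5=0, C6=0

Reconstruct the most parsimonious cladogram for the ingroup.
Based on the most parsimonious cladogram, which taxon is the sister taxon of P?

The outgroup has state '0' for every character, so '1' is the derived state throughout.
C1 (derived state '1') is shared by E, H, and P — a synapomorphy uniting that clade.
C2: derived state '1' in D, E, H, and P only — synapomorphy for {D, E, H, P}.
Only D, E, H, P, and Y show the derived state '1' for C3, supporting them as a clade.
C4 groups K and P, which is incompatible with the clades supported by the remaining characters; treating it as convergent (homoplasy) costs fewer steps than any alternative tree.
C5 (derived state '1') is shared by E and P — a synapomorphy uniting that clade.
C6: derived state '1' in D only — an autapomorphy, so it tells us nothing about relationships among taxa.
Most parsimonious ingroup topology: (K,(((H,(E,P)),D),Y)).
P and E form a cherry on this tree, so they are sister taxa.

E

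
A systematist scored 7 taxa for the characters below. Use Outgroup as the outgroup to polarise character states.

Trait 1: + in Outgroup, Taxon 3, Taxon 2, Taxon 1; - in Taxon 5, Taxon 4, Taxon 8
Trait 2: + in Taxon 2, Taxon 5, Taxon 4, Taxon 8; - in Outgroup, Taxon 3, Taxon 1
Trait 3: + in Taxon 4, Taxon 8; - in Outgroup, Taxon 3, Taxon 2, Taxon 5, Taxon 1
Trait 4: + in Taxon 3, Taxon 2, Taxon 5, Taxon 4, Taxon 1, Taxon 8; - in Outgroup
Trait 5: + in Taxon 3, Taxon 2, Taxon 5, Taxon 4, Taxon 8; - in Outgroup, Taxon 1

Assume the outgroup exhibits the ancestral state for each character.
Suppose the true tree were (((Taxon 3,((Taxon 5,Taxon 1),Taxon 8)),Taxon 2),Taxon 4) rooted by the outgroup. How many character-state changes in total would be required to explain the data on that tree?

Map each character onto (((Taxon 3,((Taxon 5,Taxon 1),Taxon 8)),Taxon 2),Taxon 4) (rooted by Outgroup) and count the minimum state changes it requires (Fitch parsimony):
Trait 1: 3; Trait 2: 3; Trait 3: 2; Trait 4: 1; Trait 5: 2.
Total tree length = 11.

11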